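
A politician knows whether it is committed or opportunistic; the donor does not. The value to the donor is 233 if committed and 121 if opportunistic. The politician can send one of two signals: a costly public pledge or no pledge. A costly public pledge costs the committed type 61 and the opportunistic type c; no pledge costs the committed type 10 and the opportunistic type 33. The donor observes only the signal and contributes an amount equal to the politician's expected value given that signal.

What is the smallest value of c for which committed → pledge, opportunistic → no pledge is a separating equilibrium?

Under separation: pledge → committed (pays 233); no pledge → opportunistic (pays 121).
Committed: 233 − 61 = 172 ≥ 121 − 10 = 111. Holds regardless of c. ✓
Opportunistic: 121 − 33 ≥ 233 − c, so c ≥ 233 − 88 = 145.

145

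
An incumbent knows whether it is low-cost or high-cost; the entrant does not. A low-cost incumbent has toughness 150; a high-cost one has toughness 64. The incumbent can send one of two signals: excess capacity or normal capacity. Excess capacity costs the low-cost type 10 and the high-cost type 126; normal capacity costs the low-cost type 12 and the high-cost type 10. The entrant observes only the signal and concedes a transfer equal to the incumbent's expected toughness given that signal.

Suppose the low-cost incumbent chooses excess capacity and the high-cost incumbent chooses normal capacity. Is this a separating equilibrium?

Under separation the entrant infers type exactly: excess capacity → low-cost (pays 150), normal capacity → high-cost (pays 64).
Low-cost: excess capacity gives 150 − 10 = 140; normal capacity gives 64 − 12 = 52. No deviation. ✓
High-cost: normal capacity gives 64 − 10 = 54; excess capacity gives 150 − 126 = 24. No deviation. ✓
Neither type gains from mimicking the other.

Yes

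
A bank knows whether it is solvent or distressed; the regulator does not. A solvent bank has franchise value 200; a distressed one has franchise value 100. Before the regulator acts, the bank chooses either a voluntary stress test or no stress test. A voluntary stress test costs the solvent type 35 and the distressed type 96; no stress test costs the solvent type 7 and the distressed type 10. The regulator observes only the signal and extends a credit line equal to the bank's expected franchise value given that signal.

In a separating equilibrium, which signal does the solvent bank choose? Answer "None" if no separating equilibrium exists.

Try solvent → stress test, distressed → no stress test:
  If types separate, stress test earns payment 200 and no stress test earns 100.
  Solvent: stress test gives 200 − 35 = 165; no stress test gives 100 − 7 = 93. No deviation. ✓
  Distressed: no stress test gives 100 − 10 = 90; stress test gives 200 − 96 = 104. Would deviate. ✗
Try solvent → no stress test, distressed → stress test:
  If types separate, no stress test earns payment 200 and stress test earns 100.
  Solvent: no stress test gives 200 − 7 = 193; stress test gives 100 − 35 = 65. No deviation. ✓
  Distressed: stress test gives 100 − 96 = 4; no stress test gives 200 − 10 = 190. Would deviate. ✗
Neither assignment is incentive-compatible.

None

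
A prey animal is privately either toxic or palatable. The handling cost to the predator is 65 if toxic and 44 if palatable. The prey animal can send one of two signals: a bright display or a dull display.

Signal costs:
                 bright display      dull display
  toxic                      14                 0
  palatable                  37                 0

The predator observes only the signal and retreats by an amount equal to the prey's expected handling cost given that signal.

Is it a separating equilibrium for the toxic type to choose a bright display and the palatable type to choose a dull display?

Under separation the predator infers type exactly: bright display → toxic (pays 65), dull display → palatable (pays 44).
Toxic: bright display gives 65 − 14 = 51; dull display gives 44 − 0 = 44. No deviation. ✓
Palatable: dull display gives 44 − 0 = 44; bright display gives 65 − 37 = 28. No deviation. ✓
Neither type gains from mimicking the other.

Yes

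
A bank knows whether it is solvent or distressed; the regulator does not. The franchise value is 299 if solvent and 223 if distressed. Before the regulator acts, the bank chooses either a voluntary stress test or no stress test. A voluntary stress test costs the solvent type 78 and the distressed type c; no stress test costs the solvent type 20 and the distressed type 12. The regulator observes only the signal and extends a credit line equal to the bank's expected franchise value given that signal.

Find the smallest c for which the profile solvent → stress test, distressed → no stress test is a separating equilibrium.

Under separation: stress test → solvent (pays 299); no stress test → distressed (pays 223).
Solvent: 299 − 78 = 221 ≥ 223 − 20 = 203. Holds regardless of c. ✓
Distressed: 223 − 12 ≥ 299 − c, so c ≥ 299 − 211 = 88.

88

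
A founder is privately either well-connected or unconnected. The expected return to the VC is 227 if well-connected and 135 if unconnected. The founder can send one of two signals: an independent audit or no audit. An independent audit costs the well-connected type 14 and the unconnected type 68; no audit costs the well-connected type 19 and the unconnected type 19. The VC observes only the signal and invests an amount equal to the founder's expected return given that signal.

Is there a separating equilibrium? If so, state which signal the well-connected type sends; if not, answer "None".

Try well-connected → audit, unconnected → no audit:
  If types separate, audit earns payment 227 and no audit earns 135.
  Well-connected: audit gives 227 − 14 = 213; no audit gives 135 − 19 = 116. No deviation. ✓
  Unconnected: no audit gives 135 − 19 = 116; audit gives 227 − 68 = 159. Would deviate. ✗
Try well-connected → no audit, unconnected → audit:
  If types separate, no audit earns payment 227 and audit earns 135.
  Well-connected: no audit gives 227 − 19 = 208; audit gives 135 − 14 = 121. No deviation. ✓
  Unconnected: audit gives 135 − 68 = 67; no audit gives 227 − 19 = 208. Would deviate. ✗
Neither assignment is incentive-compatible.

None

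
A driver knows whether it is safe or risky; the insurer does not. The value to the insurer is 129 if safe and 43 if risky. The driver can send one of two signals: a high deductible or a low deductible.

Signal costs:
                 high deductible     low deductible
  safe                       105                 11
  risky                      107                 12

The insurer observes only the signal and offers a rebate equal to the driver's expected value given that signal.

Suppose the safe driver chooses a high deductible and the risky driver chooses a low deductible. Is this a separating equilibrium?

Under separation the insurer infers type exactly: high deductible → safe (pays 129), low deductible → risky (pays 43).
Safe: high deductible gives 129 − 105 = 24; low deductible gives 43 − 11 = 32. Would deviate. ✗
Risky: low deductible gives 43 − 12 = 31; high deductible gives 129 − 107 = 22. No deviation. ✓

No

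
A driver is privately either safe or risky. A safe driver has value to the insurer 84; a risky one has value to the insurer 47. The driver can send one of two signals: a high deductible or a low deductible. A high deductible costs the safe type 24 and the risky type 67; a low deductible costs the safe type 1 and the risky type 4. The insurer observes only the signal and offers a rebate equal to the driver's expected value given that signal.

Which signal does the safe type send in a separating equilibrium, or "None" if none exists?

high deductible

Try safe → high deductible, risky → low deductible:
  Under separation the insurer infers type exactly: high deductible → safe (pays 84), low deductible → risky (pays 47).
  Safe: high deductible gives 84 − 24 = 60; low deductible gives 47 − 1 = 46. No deviation. ✓
  Risky: low deductible gives 47 − 4 = 43; high deductible gives 84 − 67 = 17. No deviation. ✓
Both hold — the safe type sends high deductible.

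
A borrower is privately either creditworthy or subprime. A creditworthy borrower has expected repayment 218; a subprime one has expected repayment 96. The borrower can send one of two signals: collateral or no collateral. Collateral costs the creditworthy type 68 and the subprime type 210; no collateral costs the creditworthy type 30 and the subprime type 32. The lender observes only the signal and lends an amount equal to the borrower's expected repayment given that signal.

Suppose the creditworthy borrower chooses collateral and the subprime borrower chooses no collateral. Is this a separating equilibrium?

If types separate, collateral earns payment 218 and no collateral earns 96.
Creditworthy: collateral gives 218 − 68 = 150; no collateral gives 96 − 30 = 66. No deviation. ✓
Subprime: no collateral gives 96 − 32 = 64; collateral gives 218 − 210 = 8. No deviation. ✓
Both incentive constraints hold.

Yes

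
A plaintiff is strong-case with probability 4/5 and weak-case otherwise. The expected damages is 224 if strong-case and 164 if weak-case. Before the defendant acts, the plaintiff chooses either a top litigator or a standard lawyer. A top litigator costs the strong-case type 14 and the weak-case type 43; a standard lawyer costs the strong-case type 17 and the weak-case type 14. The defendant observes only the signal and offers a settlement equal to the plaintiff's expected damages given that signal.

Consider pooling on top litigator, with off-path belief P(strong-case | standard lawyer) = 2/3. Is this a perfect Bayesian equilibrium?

No

At the pooled signal (top litigator) the defendant holds the prior 4/5 and pays 4/5·224 + 1/5·164 = 212. Off-path (standard lawyer) belief 2/3 gives 2/3·224 + 1/3·164 = 204.
Strong-case: top litigator gives 212 − 14 = 198; standard lawyer gives 204 − 17 = 187. Stays. ✓
Weak-case: top litigator gives 212 − 43 = 169; standard lawyer gives 204 − 14 = 190. Deviates. ✗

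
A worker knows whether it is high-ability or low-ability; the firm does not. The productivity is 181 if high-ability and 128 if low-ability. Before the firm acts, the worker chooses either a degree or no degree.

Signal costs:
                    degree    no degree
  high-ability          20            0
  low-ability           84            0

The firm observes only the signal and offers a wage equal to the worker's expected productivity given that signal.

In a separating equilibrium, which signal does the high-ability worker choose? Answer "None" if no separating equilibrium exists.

degree

Try high-ability → degree, low-ability → no degree:
  Under separation the firm infers type exactly: degree → high-ability (pays 181), no degree → low-ability (pays 128).
  High-ability: degree gives 181 − 20 = 161; no degree gives 128 − 0 = 128. No deviation. ✓
  Low-ability: no degree gives 128 − 0 = 128; degree gives 181 − 84 = 97. No deviation. ✓
Both hold — the high-ability type sends degree.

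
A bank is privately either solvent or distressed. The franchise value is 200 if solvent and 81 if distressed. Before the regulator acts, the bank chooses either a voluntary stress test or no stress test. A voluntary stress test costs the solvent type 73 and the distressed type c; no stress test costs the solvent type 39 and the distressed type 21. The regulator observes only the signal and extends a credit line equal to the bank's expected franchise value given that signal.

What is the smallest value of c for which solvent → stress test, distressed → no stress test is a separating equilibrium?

140

Under separation: stress test → solvent (pays 200); no stress test → distressed (pays 81).
Solvent: 200 − 73 = 127 ≥ 81 − 39 = 42. Holds regardless of c. ✓
Distressed: 81 − 21 ≥ 200 − c, so c ≥ 200 − 60 = 140.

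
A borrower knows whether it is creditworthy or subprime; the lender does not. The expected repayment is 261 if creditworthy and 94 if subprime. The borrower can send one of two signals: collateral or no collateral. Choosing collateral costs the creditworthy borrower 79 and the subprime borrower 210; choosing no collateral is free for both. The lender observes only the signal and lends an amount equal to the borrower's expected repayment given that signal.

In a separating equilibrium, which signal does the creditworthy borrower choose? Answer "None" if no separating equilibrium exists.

collateral

Try creditworthy → collateral, subprime → no collateral:
  If types separate, collateral earns payment 261 and no collateral earns 94.
  Creditworthy: collateral gives 261 − 79 = 182; no collateral gives 94 − 0 = 94. No deviation. ✓
  Subprime: no collateral gives 94 − 0 = 94; collateral gives 261 − 210 = 51. No deviation. ✓
Both hold — the creditworthy type sends collateral.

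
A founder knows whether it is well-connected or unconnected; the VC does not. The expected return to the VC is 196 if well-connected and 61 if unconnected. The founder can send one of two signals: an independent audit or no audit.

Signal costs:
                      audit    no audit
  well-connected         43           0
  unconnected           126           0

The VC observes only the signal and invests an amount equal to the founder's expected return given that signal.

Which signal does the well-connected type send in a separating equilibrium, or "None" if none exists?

Try well-connected → audit, unconnected → no audit:
  Under separation the VC infers type exactly: audit → well-connected (pays 196), no audit → unconnected (pays 61).
  Well-connected: audit gives 196 − 43 = 153; no audit gives 61 − 0 = 61. No deviation. ✓
  Unconnected: no audit gives 61 − 0 = 61; audit gives 196 − 126 = 70. Would deviate. ✗
Try well-connected → no audit, unconnected → audit:
  Under separation the VC infers type exactly: no audit → well-connected (pays 196), audit → unconnected (pays 61).
  Well-connected: no audit gives 196 − 0 = 196; audit gives 61 − 43 = 18. No deviation. ✓
  Unconnected: audit gives 61 − 126 = -65; no audit gives 196 − 0 = 196. Would deviate. ✗
Neither assignment is incentive-compatible.

None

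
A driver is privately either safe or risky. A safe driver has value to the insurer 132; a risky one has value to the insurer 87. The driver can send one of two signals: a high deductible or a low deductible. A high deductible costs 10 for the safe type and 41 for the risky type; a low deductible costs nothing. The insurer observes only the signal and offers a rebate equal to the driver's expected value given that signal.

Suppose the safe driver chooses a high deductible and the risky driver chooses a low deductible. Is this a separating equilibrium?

If types separate, high deductible earns payment 132 and low deductible earns 87.
Safe: high deductible gives 132 − 10 = 122; low deductible gives 87 − 0 = 87. No deviation. ✓
Risky: low deductible gives 87 − 0 = 87; high deductible gives 132 − 41 = 91. Would deviate. ✗

No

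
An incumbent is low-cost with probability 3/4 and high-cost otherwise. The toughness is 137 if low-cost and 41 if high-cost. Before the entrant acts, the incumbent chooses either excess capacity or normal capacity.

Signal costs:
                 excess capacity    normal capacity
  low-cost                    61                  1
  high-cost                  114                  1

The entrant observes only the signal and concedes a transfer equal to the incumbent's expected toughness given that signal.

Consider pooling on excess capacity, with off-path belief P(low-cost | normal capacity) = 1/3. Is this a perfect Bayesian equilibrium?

At the pooled signal (excess capacity) the entrant holds the prior 3/4 and pays 3/4·137 + 1/4·41 = 113. Off-path (normal capacity) belief 1/3 gives 1/3·137 + 2/3·41 = 73.
Low-cost: excess capacity gives 113 − 61 = 52; normal capacity gives 73 − 1 = 72. Deviates. ✗
High-cost: excess capacity gives 113 − 114 = -1; normal capacity gives 73 − 1 = 72. Deviates. ✗

No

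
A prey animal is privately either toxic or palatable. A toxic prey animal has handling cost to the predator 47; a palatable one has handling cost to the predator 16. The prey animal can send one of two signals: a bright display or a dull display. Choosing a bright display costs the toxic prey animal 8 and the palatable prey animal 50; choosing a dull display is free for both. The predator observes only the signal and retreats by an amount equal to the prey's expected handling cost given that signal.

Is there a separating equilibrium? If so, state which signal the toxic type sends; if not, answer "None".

bright display

Try toxic → bright display, palatable → dull display:
  If types separate, bright display earns payment 47 and dull display earns 16.
  Toxic: bright display gives 47 − 8 = 39; dull display gives 16 − 0 = 16. No deviation. ✓
  Palatable: dull display gives 16 − 0 = 16; bright display gives 47 − 50 = -3. No deviation. ✓
Both hold — the toxic type sends bright display.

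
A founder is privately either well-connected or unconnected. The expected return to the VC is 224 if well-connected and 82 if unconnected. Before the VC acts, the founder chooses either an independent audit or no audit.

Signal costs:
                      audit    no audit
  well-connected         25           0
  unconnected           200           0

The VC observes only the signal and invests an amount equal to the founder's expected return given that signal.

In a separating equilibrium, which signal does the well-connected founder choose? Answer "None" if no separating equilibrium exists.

Try well-connected → audit, unconnected → no audit:
  Under separation the VC infers type exactly: audit → well-connected (pays 224), no audit → unconnected (pays 82).
  Well-connected: audit gives 224 − 25 = 199; no audit gives 82 − 0 = 82. No deviation. ✓
  Unconnected: no audit gives 82 − 0 = 82; audit gives 224 − 200 = 24. No deviation. ✓
Both hold — the well-connected type sends audit.

audit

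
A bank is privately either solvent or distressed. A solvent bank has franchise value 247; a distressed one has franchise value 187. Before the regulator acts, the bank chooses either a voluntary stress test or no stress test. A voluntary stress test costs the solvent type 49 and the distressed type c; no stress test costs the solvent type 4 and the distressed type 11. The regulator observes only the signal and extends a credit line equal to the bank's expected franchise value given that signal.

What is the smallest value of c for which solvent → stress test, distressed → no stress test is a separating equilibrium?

Under separation: stress test → solvent (pays 247); no stress test → distressed (pays 187).
Solvent: 247 − 49 = 198 ≥ 187 − 4 = 183. Holds regardless of c. ✓
Distressed: 187 − 11 ≥ 247 − c, so c ≥ 247 − 176 = 71.

71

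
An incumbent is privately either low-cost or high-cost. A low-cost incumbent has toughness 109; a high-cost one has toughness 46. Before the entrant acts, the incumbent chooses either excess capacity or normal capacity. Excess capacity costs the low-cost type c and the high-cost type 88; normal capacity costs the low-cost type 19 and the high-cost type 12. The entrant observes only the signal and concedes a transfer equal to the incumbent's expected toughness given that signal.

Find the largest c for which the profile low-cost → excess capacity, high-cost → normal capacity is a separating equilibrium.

82

Under separation: excess capacity → low-cost (pays 109); normal capacity → high-cost (pays 46).
High-cost: 46 − 12 = 34 ≥ 109 − 88 = 21. Holds regardless of c. ✓
Low-cost: 109 − c ≥ 46 − 19, so c ≤ 109 − 27 = 82.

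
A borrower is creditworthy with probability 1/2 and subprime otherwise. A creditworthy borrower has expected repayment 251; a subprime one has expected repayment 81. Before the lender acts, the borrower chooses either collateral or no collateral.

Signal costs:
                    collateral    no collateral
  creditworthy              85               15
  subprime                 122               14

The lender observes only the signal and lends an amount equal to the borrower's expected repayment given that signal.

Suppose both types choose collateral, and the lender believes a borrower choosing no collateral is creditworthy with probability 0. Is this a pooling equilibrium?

At the pooled signal (collateral) the lender holds the prior 1/2 and pays 1/2·251 + 1/2·81 = 166. Off-path (no collateral) belief 0 gives 0·251 + 1·81 = 81.
Creditworthy: collateral gives 166 − 85 = 81; no collateral gives 81 − 15 = 66. Stays. ✓
Subprime: collateral gives 166 − 122 = 44; no collateral gives 81 − 14 = 67. Deviates. ✗

No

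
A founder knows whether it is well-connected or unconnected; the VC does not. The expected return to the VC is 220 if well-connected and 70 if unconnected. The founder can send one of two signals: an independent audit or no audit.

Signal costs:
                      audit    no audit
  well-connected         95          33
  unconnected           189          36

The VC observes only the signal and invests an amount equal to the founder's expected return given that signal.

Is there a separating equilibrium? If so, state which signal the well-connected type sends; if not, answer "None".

Try well-connected → audit, unconnected → no audit:
  If types separate, audit earns payment 220 and no audit earns 70.
  Well-connected: audit gives 220 − 95 = 125; no audit gives 70 − 33 = 37. No deviation. ✓
  Unconnected: no audit gives 70 − 36 = 34; audit gives 220 − 189 = 31. No deviation. ✓
Both hold — the well-connected type sends audit.

audit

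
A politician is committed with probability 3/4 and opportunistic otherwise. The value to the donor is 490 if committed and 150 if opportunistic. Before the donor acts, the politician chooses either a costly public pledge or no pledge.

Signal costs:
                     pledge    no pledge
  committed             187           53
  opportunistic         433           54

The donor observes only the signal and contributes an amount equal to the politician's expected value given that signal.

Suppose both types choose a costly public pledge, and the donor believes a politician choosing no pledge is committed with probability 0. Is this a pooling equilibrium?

On the equilibrium path (pledge) the donor holds the prior 3/4 and pays 3/4·490 + 1/4·150 = 405. Off-path (no pledge) belief 0 gives 0·490 + 1·150 = 150.
Committed: pledge gives 405 − 187 = 218; no pledge gives 150 − 53 = 97. Stays. ✓
Opportunistic: pledge gives 405 − 433 = -28; no pledge gives 150 − 54 = 96. Deviates. ✗

No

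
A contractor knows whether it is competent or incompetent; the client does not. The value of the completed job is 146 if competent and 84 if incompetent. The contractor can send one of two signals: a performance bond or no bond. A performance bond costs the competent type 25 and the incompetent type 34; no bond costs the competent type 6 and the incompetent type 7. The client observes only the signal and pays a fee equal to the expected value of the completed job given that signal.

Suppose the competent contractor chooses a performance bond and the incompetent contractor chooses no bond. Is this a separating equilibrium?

If types separate, bond earns payment 146 and no bond earns 84.
Competent: bond gives 146 − 25 = 121; no bond gives 84 − 6 = 78. No deviation. ✓
Incompetent: no bond gives 84 − 7 = 77; bond gives 146 − 34 = 112. Would deviate. ✗

No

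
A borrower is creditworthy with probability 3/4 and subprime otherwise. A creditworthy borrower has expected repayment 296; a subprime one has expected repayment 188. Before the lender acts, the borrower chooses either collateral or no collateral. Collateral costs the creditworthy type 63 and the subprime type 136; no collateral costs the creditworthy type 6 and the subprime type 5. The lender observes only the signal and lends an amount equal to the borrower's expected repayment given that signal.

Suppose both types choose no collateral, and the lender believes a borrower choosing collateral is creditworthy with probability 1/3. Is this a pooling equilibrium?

Yes

On the equilibrium path (no collateral) the lender holds the prior 3/4 and pays 3/4·296 + 1/4·188 = 269. Off-path (collateral) belief 1/3 gives 1/3·296 + 2/3·188 = 224.
Creditworthy: no collateral gives 269 − 6 = 263; collateral gives 224 − 63 = 161. Stays. ✓
Subprime: no collateral gives 269 − 5 = 264; collateral gives 224 − 136 = 88. Stays. ✓
Beliefs are Bayes-consistent on-path and both types best-respond.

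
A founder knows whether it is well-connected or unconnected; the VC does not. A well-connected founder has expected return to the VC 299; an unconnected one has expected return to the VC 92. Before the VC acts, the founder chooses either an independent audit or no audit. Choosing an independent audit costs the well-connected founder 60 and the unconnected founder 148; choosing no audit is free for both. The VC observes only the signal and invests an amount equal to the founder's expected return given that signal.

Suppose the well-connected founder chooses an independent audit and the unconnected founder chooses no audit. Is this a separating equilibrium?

Under separation the VC infers type exactly: audit → well-connected (pays 299), no audit → unconnected (pays 92).
Well-connected: audit gives 299 − 60 = 239; no audit gives 92 − 0 = 92. No deviation. ✓
Unconnected: no audit gives 92 − 0 = 92; audit gives 299 − 148 = 151. Would deviate. ✗

No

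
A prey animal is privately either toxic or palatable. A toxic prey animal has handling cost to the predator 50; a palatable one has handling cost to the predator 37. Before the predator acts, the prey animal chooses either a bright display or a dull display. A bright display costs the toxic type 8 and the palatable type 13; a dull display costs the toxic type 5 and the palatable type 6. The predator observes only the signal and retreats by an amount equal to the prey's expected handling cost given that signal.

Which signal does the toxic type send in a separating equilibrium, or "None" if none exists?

Try toxic → bright display, palatable → dull display:
  If types separate, bright display earns payment 50 and dull display earns 37.
  Toxic: bright display gives 50 − 8 = 42; dull display gives 37 − 5 = 32. No deviation. ✓
  Palatable: dull display gives 37 − 6 = 31; bright display gives 50 − 13 = 37. Would deviate. ✗
Try toxic → dull display, palatable → bright display:
  If types separate, dull display earns payment 50 and bright display earns 37.
  Toxic: dull display gives 50 − 5 = 45; bright display gives 37 − 8 = 29. No deviation. ✓
  Palatable: bright display gives 37 − 13 = 24; dull display gives 50 − 6 = 44. Would deviate. ✗
Neither assignment is incentive-compatible.

None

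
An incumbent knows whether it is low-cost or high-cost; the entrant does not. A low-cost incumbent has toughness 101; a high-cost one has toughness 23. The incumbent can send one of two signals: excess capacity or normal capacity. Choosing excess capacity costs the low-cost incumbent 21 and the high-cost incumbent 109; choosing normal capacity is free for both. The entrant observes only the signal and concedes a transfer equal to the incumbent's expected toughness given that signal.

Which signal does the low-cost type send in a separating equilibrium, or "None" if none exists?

excess capacity

Try low-cost → excess capacity, high-cost → normal capacity:
  Under separation the entrant infers type exactly: excess capacity → low-cost (pays 101), normal capacity → high-cost (pays 23).
  Low-cost: excess capacity gives 101 − 21 = 80; normal capacity gives 23 − 0 = 23. No deviation. ✓
  High-cost: normal capacity gives 23 − 0 = 23; excess capacity gives 101 − 109 = -8. No deviation. ✓
Both hold — the low-cost type sends excess capacity.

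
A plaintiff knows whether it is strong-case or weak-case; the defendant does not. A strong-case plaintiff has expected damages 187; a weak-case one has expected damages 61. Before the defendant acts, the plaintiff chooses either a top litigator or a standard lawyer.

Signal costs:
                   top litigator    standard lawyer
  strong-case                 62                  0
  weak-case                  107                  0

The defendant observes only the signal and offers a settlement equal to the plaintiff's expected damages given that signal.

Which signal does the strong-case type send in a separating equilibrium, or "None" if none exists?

None

Try strong-case → top litigator, weak-case → standard lawyer:
  If types separate, top litigator earns payment 187 and standard lawyer earns 61.
  Strong-case: top litigator gives 187 − 62 = 125; standard lawyer gives 61 − 0 = 61. No deviation. ✓
  Weak-case: standard lawyer gives 61 − 0 = 61; top litigator gives 187 − 107 = 80. Would deviate. ✗
Try strong-case → standard lawyer, weak-case → top litigator:
  If types separate, standard lawyer earns payment 187 and top litigator earns 61.
  Strong-case: standard lawyer gives 187 − 0 = 187; top litigator gives 61 − 62 = -1. No deviation. ✓
  Weak-case: top litigator gives 61 − 107 = -46; standard lawyer gives 187 − 0 = 187. Would deviate. ✗
Neither assignment is incentive-compatible.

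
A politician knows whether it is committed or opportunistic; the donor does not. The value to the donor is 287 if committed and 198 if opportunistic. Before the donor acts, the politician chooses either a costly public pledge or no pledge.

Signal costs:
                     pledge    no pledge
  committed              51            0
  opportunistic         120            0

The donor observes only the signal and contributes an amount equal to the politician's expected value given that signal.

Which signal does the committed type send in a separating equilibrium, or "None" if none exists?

Try committed → pledge, opportunistic → no pledge:
  If types separate, pledge earns payment 287 and no pledge earns 198.
  Committed: pledge gives 287 − 51 = 236; no pledge gives 198 − 0 = 198. No deviation. ✓
  Opportunistic: no pledge gives 198 − 0 = 198; pledge gives 287 − 120 = 167. No deviation. ✓
Both hold — the committed type sends pledge.

pledge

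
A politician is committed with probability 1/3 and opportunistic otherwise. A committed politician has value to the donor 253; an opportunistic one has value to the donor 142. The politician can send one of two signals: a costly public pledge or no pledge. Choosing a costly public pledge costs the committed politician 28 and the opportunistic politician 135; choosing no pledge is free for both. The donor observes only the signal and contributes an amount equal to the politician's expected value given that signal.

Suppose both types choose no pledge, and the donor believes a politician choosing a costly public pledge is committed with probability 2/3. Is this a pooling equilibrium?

No

At the pooled signal (no pledge) the donor holds the prior 1/3 and pays 1/3·253 + 2/3·142 = 179. Off-path (pledge) belief 2/3 gives 2/3·253 + 1/3·142 = 216.
Committed: no pledge gives 179 − 0 = 179; pledge gives 216 − 28 = 188. Deviates. ✗
Opportunistic: no pledge gives 179 − 0 = 179; pledge gives 216 − 135 = 81. Stays. ✓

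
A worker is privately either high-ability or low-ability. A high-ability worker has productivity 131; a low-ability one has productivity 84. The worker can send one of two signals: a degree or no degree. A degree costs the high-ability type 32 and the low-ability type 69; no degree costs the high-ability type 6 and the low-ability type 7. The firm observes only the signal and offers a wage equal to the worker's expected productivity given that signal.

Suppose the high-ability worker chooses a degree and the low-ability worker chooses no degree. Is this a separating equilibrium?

If types separate, degree earns payment 131 and no degree earns 84.
High-ability: degree gives 131 − 32 = 99; no degree gives 84 − 6 = 78. No deviation. ✓
Low-ability: no degree gives 84 − 7 = 77; degree gives 131 − 69 = 62. No deviation. ✓
Both incentive constraints hold.

Yes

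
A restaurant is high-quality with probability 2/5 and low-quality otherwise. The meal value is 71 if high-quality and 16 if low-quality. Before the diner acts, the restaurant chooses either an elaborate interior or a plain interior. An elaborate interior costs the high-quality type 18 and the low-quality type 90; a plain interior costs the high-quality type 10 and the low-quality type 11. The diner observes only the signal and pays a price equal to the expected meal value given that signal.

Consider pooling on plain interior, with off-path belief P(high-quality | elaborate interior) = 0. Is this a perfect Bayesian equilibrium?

On the equilibrium path (plain interior) the diner holds the prior 2/5 and pays 2/5·71 + 3/5·16 = 38. Off-path (elaborate interior) belief 0 gives 0·71 + 1·16 = 16.
High-quality: plain interior gives 38 − 10 = 28; elaborate interior gives 16 − 18 = -2. Stays. ✓
Low-quality: plain interior gives 38 − 11 = 27; elaborate interior gives 16 − 90 = -74. Stays. ✓
Beliefs are Bayes-consistent on-path and both types best-respond.

Yes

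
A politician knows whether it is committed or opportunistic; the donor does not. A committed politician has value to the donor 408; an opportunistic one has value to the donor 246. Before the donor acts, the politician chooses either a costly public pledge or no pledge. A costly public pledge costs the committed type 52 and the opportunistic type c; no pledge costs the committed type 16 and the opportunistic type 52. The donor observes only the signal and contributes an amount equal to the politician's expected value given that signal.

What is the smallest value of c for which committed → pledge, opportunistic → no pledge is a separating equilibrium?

Under separation: pledge → committed (pays 408); no pledge → opportunistic (pays 246).
Committed: 408 − 52 = 356 ≥ 246 − 16 = 230. Holds regardless of c. ✓
Opportunistic: 246 − 52 ≥ 408 − c, so c ≥ 408 − 194 = 214.

214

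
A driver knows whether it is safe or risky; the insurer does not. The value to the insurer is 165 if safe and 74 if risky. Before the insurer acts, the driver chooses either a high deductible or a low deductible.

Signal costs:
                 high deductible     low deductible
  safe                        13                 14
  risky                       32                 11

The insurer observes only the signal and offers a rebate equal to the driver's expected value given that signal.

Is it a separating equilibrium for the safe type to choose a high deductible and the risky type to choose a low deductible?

No

If types separate, high deductible earns payment 165 and low deductible earns 74.
Safe: high deductible gives 165 − 13 = 152; low deductible gives 74 − 14 = 60. No deviation. ✓
Risky: low deductible gives 74 − 11 = 63; high deductible gives 165 − 32 = 133. Would deviate. ✗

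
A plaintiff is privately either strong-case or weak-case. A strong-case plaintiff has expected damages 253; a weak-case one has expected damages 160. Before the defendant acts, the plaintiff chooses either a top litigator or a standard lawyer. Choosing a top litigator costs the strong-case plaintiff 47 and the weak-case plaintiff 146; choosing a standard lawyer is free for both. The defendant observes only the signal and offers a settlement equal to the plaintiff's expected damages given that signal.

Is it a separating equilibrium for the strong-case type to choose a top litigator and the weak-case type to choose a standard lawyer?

Yes

Under separation the defendant infers type exactly: top litigator → strong-case (pays 253), standard lawyer → weak-case (pays 160).
Strong-case: top litigator gives 253 − 47 = 206; standard lawyer gives 160 − 0 = 160. No deviation. ✓
Weak-case: standard lawyer gives 160 − 0 = 160; top litigator gives 253 − 146 = 107. No deviation. ✓
Neither type gains from mimicking the other.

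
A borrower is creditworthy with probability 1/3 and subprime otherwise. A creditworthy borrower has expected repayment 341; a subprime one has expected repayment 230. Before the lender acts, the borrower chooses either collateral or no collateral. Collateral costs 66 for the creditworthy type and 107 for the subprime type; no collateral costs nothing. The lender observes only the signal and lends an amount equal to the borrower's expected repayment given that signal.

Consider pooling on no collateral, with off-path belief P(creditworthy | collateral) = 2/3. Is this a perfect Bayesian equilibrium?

At the pooled signal (no collateral) the lender holds the prior 1/3 and pays 1/3·341 + 2/3·230 = 267. Off-path (collateral) belief 2/3 gives 2/3·341 + 1/3·230 = 304.
Creditworthy: no collateral gives 267 − 0 = 267; collateral gives 304 − 66 = 238. Stays. ✓
Subprime: no collateral gives 267 − 0 = 267; collateral gives 304 − 107 = 197. Stays. ✓

Yes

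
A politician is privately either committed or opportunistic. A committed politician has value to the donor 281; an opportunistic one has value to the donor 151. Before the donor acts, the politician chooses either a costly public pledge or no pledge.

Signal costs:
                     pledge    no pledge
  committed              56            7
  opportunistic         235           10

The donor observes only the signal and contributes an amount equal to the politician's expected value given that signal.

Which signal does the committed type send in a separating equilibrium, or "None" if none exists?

pledge

Try committed → pledge, opportunistic → no pledge:
  Under separation the donor infers type exactly: pledge → committed (pays 281), no pledge → opportunistic (pays 151).
  Committed: pledge gives 281 − 56 = 225; no pledge gives 151 − 7 = 144. No deviation. ✓
  Opportunistic: no pledge gives 151 − 10 = 141; pledge gives 281 − 235 = 46. No deviation. ✓
Both hold — the committed type sends pledge.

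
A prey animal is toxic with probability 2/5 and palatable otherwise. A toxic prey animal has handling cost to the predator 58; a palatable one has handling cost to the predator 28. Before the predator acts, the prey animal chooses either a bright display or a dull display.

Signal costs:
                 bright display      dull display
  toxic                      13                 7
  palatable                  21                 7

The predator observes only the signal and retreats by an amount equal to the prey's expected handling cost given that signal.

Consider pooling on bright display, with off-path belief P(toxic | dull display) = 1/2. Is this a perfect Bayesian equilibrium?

No

At the pooled signal (bright display) the predator holds the prior 2/5 and pays 2/5·58 + 3/5·28 = 40. Off-path (dull display) belief 1/2 gives 1/2·58 + 1/2·28 = 43.
Toxic: bright display gives 40 − 13 = 27; dull display gives 43 − 7 = 36. Deviates. ✗
Palatable: bright display gives 40 − 21 = 19; dull display gives 43 − 7 = 36. Deviates. ✗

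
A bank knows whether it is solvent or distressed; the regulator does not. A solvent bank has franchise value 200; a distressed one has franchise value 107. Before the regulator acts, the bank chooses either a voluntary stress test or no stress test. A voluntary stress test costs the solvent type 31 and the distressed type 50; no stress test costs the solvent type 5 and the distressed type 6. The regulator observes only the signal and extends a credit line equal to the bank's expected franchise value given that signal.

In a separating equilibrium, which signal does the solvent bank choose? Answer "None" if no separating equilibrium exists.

None

Try solvent → stress test, distressed → no stress test:
  If types separate, stress test earns payment 200 and no stress test earns 107.
  Solvent: stress test gives 200 − 31 = 169; no stress test gives 107 − 5 = 102. No deviation. ✓
  Distressed: no stress test gives 107 − 6 = 101; stress test gives 200 − 50 = 150. Would deviate. ✗
Try solvent → no stress test, distressed → stress test:
  If types separate, no stress test earns payment 200 and stress test earns 107.
  Solvent: no stress test gives 200 − 5 = 195; stress test gives 107 − 31 = 76. No deviation. ✓
  Distressed: stress test gives 107 − 50 = 57; no stress test gives 200 − 6 = 194. Would deviate. ✗
Neither assignment is incentive-compatible.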